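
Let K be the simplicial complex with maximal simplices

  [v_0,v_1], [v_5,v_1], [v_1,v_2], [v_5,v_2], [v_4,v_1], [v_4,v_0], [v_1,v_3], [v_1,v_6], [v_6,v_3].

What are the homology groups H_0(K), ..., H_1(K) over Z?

Fix the vertex order v_0 < v_1 < v_2 < v_3 < v_4 < v_5 < v_6 and write every simplex with vertices in increasing order. Then dim K = 1 and the simplices of K are:

  0-simplices (7): [v_0], [v_1], [v_2], [v_3], [v_4], [v_5], [v_6]
  1-simplices (9): [v_0,v_1], [v_0,v_4], [v_1,v_2], [v_1,v_3], [v_1,v_4], [v_1,v_5], [v_1,v_6], [v_2,v_5], [v_3,v_6]

giving chain groups C_0 ≅ Z^7, C_1 ≅ Z^9.

∂_1: C_1 → C_0 is given by ∂[p,q] = [q] − [p]. For instance
  ∂[v_0,v_4] = [v_4] − [v_0].
As a 7×9 matrix over Z this has rank 6, with invariant factors (1,1,1,1,1,1).

Computing H_k = (kernel of ∂_k) / (image of ∂_{k+1}):

  H_0: rank C_0 − rank ∂_1 = 7 − 6 = 1, and the invariant factors of ∂_1 are all 1, so H_0 ≅ Z.
  H_1: rank ker ∂_1 − rank ∂_2 = (9 − 6) − 0 = 3, and there is no ∂_2, so H_1 ≅ Z^3.

H_0 = Z,  H_1 = Z^3.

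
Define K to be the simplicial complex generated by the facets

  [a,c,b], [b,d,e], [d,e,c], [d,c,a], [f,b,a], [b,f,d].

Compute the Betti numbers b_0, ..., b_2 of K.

We work with the vertex ordering a < b < c < d < e < f. The simplices of K, each written with vertices in increasing order, are:

  0-simplices (6): a, b, c, d, e, f
  1-simplices (12): ab, ac, ad, af, bc, bd, be, bf, cd, ce, de, df
  2-simplices (6): abc, abf, acd, bde, bdf, cde

Hence C_0 ≅ Z^6, C_1 ≅ Z^12, C_2 ≅ Z^6.

The boundary map ∂_1: C_1 → C_0 is given by ∂[p,q] = [q] − [p]. For instance
  ∂af = f − a.
The resulting 6×12 matrix has rank 5, and its Smith normal form has invariant factors (1,1,1,1,1).

∂_2: C_2 → C_1 acts by ∂[p,q,r] = [q,r] − [p,r] + [p,q]. For instance
  ∂bdf = df − bf + bd,
  ∂abc = bc − ac + ab.
The 12×6 boundary matrix has rank 6 and Smith normal form diag(1,1,1,1,1,1).

From H_k ≅ ker(∂_k) / im(∂_{k+1}) we obtain:

  H_0: rank C_0 − rank ∂_1 = 6 − 5 = 1, and the invariant factors of ∂_1 are all 1, so H_0 ≅ Z.
  H_1: rank ker ∂_1 − rank ∂_2 = (12 − 5) − 6 = 1, and the invariant factors of ∂_2 are all 1, so H_1 ≅ Z.
  H_2: rank ker ∂_2 − rank ∂_3 = (6 − 6) − 0 = 0, and there is no ∂_3, so H_2 ≅ 0.

(K is a triangulation of the cylinder S^1 x I.)

Hence the Betti numbers are b_0 = 1, b_1 = 1, b_2 = 0.

b_0 = 1, b_1 = 1, b_2 = 0.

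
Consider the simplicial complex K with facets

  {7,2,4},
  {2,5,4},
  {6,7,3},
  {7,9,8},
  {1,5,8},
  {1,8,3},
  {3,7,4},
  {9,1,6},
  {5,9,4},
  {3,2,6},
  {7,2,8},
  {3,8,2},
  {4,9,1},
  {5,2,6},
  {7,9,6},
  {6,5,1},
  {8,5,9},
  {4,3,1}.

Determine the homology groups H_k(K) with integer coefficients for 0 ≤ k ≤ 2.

H_0 ≅ Z,  H_1 ≅ Z ⊕ Z/2,  H_2 = 0.

Fix the vertex order 1 < 2 < 3 < 4 < 5 < 6 < 7 < 8 < 9 and write every simplex with vertices in increasing order. Then dim K = 2 and the simplices of K are:

  0-simplices (9): [1], [2], [3], [4], [5], [6], [7], [8], [9]
  1-simplices (27): (27 of them)
  2-simplices (18): [1,3,4], [1,3,8], [1,4,9], [1,5,6], [1,5,8], [1,6,9], [2,3,6], [2,3,8], [2,4,5], [2,4,7], [2,5,6], [2,7,8], [3,4,7], [3,6,7], [4,5,9], [5,8,9], [6,7,9], [7,8,9]

Hence C_0 ≅ Z^9, C_1 ≅ Z^27, C_2 ≅ Z^18.

∂_1: C_1 → C_0 is given by ∂[p,q] = [q] − [p]. For instance
  ∂[5,8] = [8] − [5].
The 9×27 boundary matrix has rank 8 and Smith normal form diag(1,1,1,1,1,1,1,1).

∂_2: C_2 → C_1 maps a triangle to the signed sum of its edges. For instance
  ∂[1,3,8] = [3,8] − [1,8] + [1,3],
  ∂[1,3,4] = [3,4] − [1,4] + [1,3].
This gives a 27×18 integer matrix of rank 18; reducing to Smith normal form yields diagonal entries (1,1,1,1,1,1,1,1,1,1,1,1,1,1,1,1,1,2).

Computing H_k = (kernel of ∂_k) / (image of ∂_{k+1}):

  H_0: rank C_0 − rank ∂_1 = 9 − 8 = 1, and the invariant factors of ∂_1 are all 1, so H_0 = Z.
  H_1: rank ker ∂_1 − rank ∂_2 = (27 − 8) − 18 = 1, and ∂_2 has invariant factor 2 > 1, so H_1 = Z ⊕ Z/2.
  H_2: rank ker ∂_2 − rank ∂_3 = (18 − 18) − 0 = 0, and there is no ∂_3, so H_2 = 0.

(K is a triangulation of the Klein bottle.)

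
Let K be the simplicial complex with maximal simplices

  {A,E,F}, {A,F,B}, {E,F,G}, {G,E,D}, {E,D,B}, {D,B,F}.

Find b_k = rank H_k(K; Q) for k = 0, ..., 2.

Take the total order A < B < D < E < F < G on the vertex set. Then K (dimension 2) consists of the simplices:

  0-simplices (6): A, B, D, E, F, G
  1-simplices (12): AB, AE, AF, BD, BE, BF, DE, DF, DG, EF, EG, FG
  2-simplices (6): ABF, AEF, BDE, BDF, DEG, EFG

Hence C_0 ≅ Z^6, C_1 ≅ Z^12, C_2 ≅ Z^6.

Boundary ∂_1: C_1 → C_0 sends each edge [p,q] (with p < q) to q − p.
As a 6×12 matrix over Z this has rank 5, with invariant factors (1,1,1,1,1).

The boundary map ∂_2: C_2 → C_1 acts by ∂[p,q,r] = [q,r] − [p,r] + [p,q]. For instance
  ∂AEF = EF − AF + AE,
  ∂EFG = FG − EG + EF.
The 12×6 boundary matrix has rank 6 and Smith normal form diag(1,1,1,1,1,1).

Computing H_k = (kernel of ∂_k) / (image of ∂_{k+1}):

  H_0: rank C_0 − rank ∂_1 = 6 − 5 = 1, and the invariant factors of ∂_1 are all 1, so H_0 ≅ Z.
  H_1: rank ker ∂_1 − rank ∂_2 = (12 − 5) − 6 = 1, and the invariant factors of ∂_2 are all 1, so H_1 ≅ Z.
  H_2: rank ker ∂_2 − rank ∂_3 = (6 − 6) − 0 = 0, and there is no ∂_3, so H_2 ≅ 0.

Hence the Betti numbers are b_0 = 1, b_1 = 1, b_2 = 0.

b_0 = 1, b_1 = 1, b_2 = 0.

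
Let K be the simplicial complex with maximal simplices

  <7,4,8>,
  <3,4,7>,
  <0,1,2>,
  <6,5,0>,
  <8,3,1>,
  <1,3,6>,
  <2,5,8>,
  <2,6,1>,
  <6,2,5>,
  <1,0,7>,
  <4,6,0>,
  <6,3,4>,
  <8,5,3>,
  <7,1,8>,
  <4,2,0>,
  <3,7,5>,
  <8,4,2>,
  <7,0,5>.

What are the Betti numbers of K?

b_0 = 1, b_1 = 1, b_2 = 0.

Fix the vertex order 0 < 1 < 2 < 3 < 4 < 5 < 6 < 7 < 8 and write every simplex with vertices in increasing order. Then dim K = 2 and the simplices of K are:

  0-simplices (9): [0], [1], [2], [3], [4], [5], [6], [7], [8]
  1-simplices (27): (27 of them)
  2-simplices (18): [0,1,2], [0,1,7], [0,2,4], [0,4,6], [0,5,6], [0,5,7], [1,2,6], [1,3,6], [1,3,8], [1,7,8], [2,4,8], [2,5,6], [2,5,8], [3,4,6], [3,4,7], [3,5,7], [3,5,8], [4,7,8]

so the chain groups are C_0 ≅ Z^9, C_1 ≅ Z^27, C_2 ≅ Z^18.

∂_1: C_1 → C_0 sends each edge [p,q] (with p < q) to q − p. For instance
  ∂[0,5] = [5] − [0].
The resulting 9×27 matrix has rank 8, and its Smith normal form has invariant factors (1,1,1,1,1,1,1,1).

The boundary map ∂_2: C_2 → C_1 sends each 2-simplex [p,q,r] to [q,r] − [p,r] + [p,q]. For instance
  ∂[3,4,6] = [4,6] − [3,6] + [3,4],
  ∂[0,1,2] = [1,2] − [0,2] + [0,1].
The 27×18 boundary matrix has rank 18 and Smith normal form diag(1,1,1,1,1,1,1,1,1,1,1,1,1,1,1,1,1,2).

From H_k ≅ ker(∂_k) / im(∂_{k+1}) we obtain:

  H_0: rank C_0 − rank ∂_1 = 9 − 8 = 1, and the invariant factors of ∂_1 are all 1, so H_0 = Z.
  H_1: rank ker ∂_1 − rank ∂_2 = (27 − 8) − 18 = 1, and ∂_2 has invariant factor 2 > 1, so H_1 = Z ⊕ Z/2Z.
  H_2: rank ker ∂_2 − rank ∂_3 = (18 − 18) − 0 = 0, and there is no ∂_3, so H_2 = 0.

As a check, the Euler characteristic is 9 − 27 + 18 = 0, which agrees with 1 − 1 + 0 = 0.
(K is a triangulation of the Klein bottle.)

Hence the Betti numbers are b_0 = 1, b_1 = 1, b_2 = 0.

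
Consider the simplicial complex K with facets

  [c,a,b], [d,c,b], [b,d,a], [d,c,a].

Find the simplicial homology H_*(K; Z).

H_0 = Z,  H_1 = 0,  H_2 = Z.

K has 4 vertices, 6 edges, 4 triangles.
rank ∂_0 = 0, rank ∂_1 = 3 ⇒ b_0 = 4 − 0 − 3 = 1; all invariant factors of ∂_1 are 1 so no torsion. So H_0 ≅ Z.
rank ∂_1 = 3, rank ∂_2 = 3 ⇒ b_1 = 6 − 3 − 3 = 0; all invariant factors of ∂_2 are 1 so no torsion. So H_1 ≅ 0.
rank ∂_2 = 3, rank ∂_3 = 0 ⇒ b_2 = 4 − 3 − 0 = 1. So H_2 ≅ Z.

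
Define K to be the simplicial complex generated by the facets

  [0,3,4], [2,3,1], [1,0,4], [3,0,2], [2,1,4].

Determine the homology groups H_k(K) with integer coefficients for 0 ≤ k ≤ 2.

Order the vertices as 0 < 1 < 2 < 3 < 4. Listing each simplex with vertices in this order, K has dimension 2 with simplices:

  0-simplices (5): [0], [1], [2], [3], [4]
  1-simplices (10): [0,1], [0,2], [0,3], [0,4], [1,2], [1,3], [1,4], [2,3], [2,4], [3,4]
  2-simplices (5): [0,1,4], [0,2,3], [0,3,4], [1,2,3], [1,2,4]

so the chain groups are C_0 ≅ Z^5, C_1 ≅ Z^10, C_2 ≅ Z^5.

∂_1: C_1 → C_0 maps an edge to its endpoints' difference, ∂[p,q] = q − p. For instance
  ∂[1,4] = [4] − [1].
The resulting 5×10 matrix has rank 4, and its Smith normal form has invariant factors (1,1,1,1).

The boundary map ∂_2: C_2 → C_1 sends each 2-simplex [p,q,r] to [q,r] − [p,r] + [p,q]. For instance
  ∂[1,2,4] = [2,4] − [1,4] + [1,2],
  ∂[0,1,4] = [1,4] − [0,4] + [0,1].
The resulting 10×5 matrix has rank 5, and its Smith normal form has invariant factors (1,1,1,1,1).

From H_k ≅ ker(∂_k) / im(∂_{k+1}) we obtain:

  H_0: rank C_0 − rank ∂_1 = 5 − 4 = 1, and the invariant factors of ∂_1 are all 1, so H_0 = Z.
  H_1: rank ker ∂_1 − rank ∂_2 = (10 − 4) − 5 = 1, and the invariant factors of ∂_2 are all 1, so H_1 = Z.
  H_2: rank ker ∂_2 − rank ∂_3 = (5 − 5) − 0 = 0, and there is no ∂_3, so H_2 = 0.

H_0 ≅ Z,  H_1 ≅ Z,  H_2 = 0.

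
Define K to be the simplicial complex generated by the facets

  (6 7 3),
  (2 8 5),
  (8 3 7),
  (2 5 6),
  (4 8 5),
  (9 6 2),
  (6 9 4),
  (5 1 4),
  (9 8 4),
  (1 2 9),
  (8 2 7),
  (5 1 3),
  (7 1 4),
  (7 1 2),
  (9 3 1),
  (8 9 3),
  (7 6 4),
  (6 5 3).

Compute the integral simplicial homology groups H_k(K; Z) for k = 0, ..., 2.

H_0 = Z,  H_1 = Z^2,  H_2 = Z.

Take the total order 1 < 2 < 3 < 4 < 5 < 6 < 7 < 8 < 9 on the vertex set. Then K (dimension 2) consists of the simplices:

  0-simplices (9): [1], [2], [3], [4], [5], [6], [7], [8], [9]
  1-simplices (27): (27 of them)
  2-simplices (18): [1,2,7], [1,2,9], [1,3,5], [1,3,9], [1,4,5], [1,4,7], [2,5,6], [2,5,8], [2,6,9], [2,7,8], [3,5,6], [3,6,7], [3,7,8], [3,8,9], [4,5,8], [4,6,7], [4,6,9], [4,8,9]

giving chain groups C_0 ≅ Z^9, C_1 ≅ Z^27, C_2 ≅ Z^18.

The boundary map ∂_1: C_1 → C_0 is given by ∂[p,q] = [q] − [p]. For instance
  ∂[1,5] = [5] − [1].
The resulting 9×27 matrix has rank 8, and its Smith normal form has invariant factors (1,1,1,1,1,1,1,1).

∂_2: C_2 → C_1 acts by ∂[p,q,r] = [q,r] − [p,r] + [p,q]. For instance
  ∂[4,6,9] = [6,9] − [4,9] + [4,6],
  ∂[1,4,5] = [4,5] − [1,5] + [1,4].
The 27×18 boundary matrix has rank 17 and Smith normal form diag(1,1,1,1,1,1,1,1,1,1,1,1,1,1,1,1,1).

Now H_k = ker ∂_k / im ∂_{k+1}, so:

  H_0: rank C_0 − rank ∂_1 = 9 − 8 = 1, and the invariant factors of ∂_1 are all 1, so H_0 ≅ Z.
  H_1: rank ker ∂_1 − rank ∂_2 = (27 − 8) − 17 = 2, and the invariant factors of ∂_2 are all 1, so H_1 ≅ Z^2.
  H_2: rank ker ∂_2 − rank ∂_3 = (18 − 17) − 0 = 1, and there is no ∂_3, so H_2 ≅ Z.

As a check, the Euler characteristic is 9 − 27 + 18 = 0, which agrees with 1 − 2 + 1 = 0.
(K is a triangulation of the torus T^2.)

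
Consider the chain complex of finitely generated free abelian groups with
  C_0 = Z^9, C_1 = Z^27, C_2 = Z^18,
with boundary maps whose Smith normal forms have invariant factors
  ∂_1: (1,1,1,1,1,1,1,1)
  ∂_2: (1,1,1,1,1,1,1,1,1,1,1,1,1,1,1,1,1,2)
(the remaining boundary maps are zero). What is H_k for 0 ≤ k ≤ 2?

H_0 ≅ Z,  H_1 ≅ Z ⊕ Z/2,  H_2 = 0.

H_0: b_0 = 9 − 0 − 8 = 1; torsion from ∂_1 factors > 1: none. So H_0 ≅ Z.
H_1: b_1 = 27 − 8 − 18 = 1; torsion from ∂_2 factors > 1: [2]. So H_1 ≅ Z ⊕ Z/2.
H_2: b_2 = 18 − 18 − 0 = 0; torsion from ∂_3 factors > 1: none. So H_2 ≅ 0.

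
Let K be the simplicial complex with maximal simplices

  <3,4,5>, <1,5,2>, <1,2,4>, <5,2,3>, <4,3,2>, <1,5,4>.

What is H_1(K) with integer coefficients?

H_1 = 0.

K has 5 vertices, 9 edges, 6 triangles.
rank ∂_1 = 4, rank ∂_2 = 5 ⇒ b_1 = 9 − 4 − 5 = 0; all invariant factors of ∂_2 are 1 so no torsion. So H_1 ≅ 0.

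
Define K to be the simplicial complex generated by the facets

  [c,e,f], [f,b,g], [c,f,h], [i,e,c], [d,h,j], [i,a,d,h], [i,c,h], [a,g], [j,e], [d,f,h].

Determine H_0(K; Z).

H_0 ≅ Z.

Order the vertices as a < b < c < d < e < f < g < h < i < j. Listing each simplex with vertices in this order, K has dimension 3 with simplices:

  0-simplices (10): a, b, c, d, e, f, g, h, i, j
  1-simplices (21): ad, ag, ah, ai, bf, bg, ce, cf, ch, ci, df, dh, di, dj, ef, ei, ej, fg, fh, hi, hj
  2-simplices (11): adh, adi, ahi, bfg, cef, cei, cfh, chi, dfh, dhi, dhj
  3-simplices (1): adhi

so the chain groups are C_0 ≅ Z^10, C_1 ≅ Z^21, C_2 ≅ Z^11, C_3 ≅ Z^1.

Boundary ∂_1: C_1 → C_0 maps an edge to its endpoints' difference, ∂[p,q] = q − p. For instance
  ∂fg = g − f.
As a 10×21 matrix over Z this has rank 9, with invariant factors (1,1,1,1,1,1,1,1,1).

The boundary map ∂_2: C_2 → C_1 acts by ∂[p,q,r] = [q,r] − [p,r] + [p,q]. For instance
  ∂cei = ei − ci + ce,
  ∂adi = di − ai + ad.
The 21×11 boundary matrix has rank 10 and Smith normal form diag(1,1,1,1,1,1,1,1,1,1).

∂_3: C_3 → C_2 sends each 3-simplex σ to the alternating sum Σ_i (−1)^i (σ with its i-th vertex removed). For instance
  ∂adhi = dhi − ahi + adi − adh.
The 11×1 boundary matrix has rank 1 and Smith normal form diag(1).

Computing H_k = (kernel of ∂_k) / (image of ∂_{k+1}):

  H_0: rank C_0 − rank ∂_1 = 10 − 9 = 1, and the invariant factors of ∂_1 are all 1, so H_0 ≅ Z.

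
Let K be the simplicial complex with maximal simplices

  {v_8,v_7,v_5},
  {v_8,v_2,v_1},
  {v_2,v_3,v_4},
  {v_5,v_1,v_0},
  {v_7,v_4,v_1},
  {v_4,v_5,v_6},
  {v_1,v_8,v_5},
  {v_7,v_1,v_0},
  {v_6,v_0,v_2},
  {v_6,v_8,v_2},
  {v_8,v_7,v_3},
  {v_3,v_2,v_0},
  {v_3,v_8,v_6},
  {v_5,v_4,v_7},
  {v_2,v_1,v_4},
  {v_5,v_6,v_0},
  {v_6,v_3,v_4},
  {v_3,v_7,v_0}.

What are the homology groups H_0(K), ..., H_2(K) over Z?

Take the total order v_0 < v_1 < v_2 < v_3 < v_4 < v_5 < v_6 < v_7 < v_8 on the vertex set. Then K (dimension 2) consists of the simplices:

  0-simplices (9): [v_0], [v_1], [v_2], [v_3], [v_4], [v_5], [v_6], [v_7], [v_8]
  1-simplices (27): (27 of them)
  2-simplices (18): (18 of them)

Hence C_0 ≅ Z^9, C_1 ≅ Z^27, C_2 ≅ Z^18.

Boundary ∂_1: C_1 → C_0 is given by ∂[p,q] = [q] − [p]. For instance
  ∂[v_4,v_6] = [v_6] − [v_4].
The resulting 9×27 matrix has rank 8, and its Smith normal form has invariant factors (1,1,1,1,1,1,1,1).

∂_2: C_2 → C_1 maps a triangle to the signed sum of its edges. For instance
  ∂[v_4,v_5,v_7] = [v_5,v_7] − [v_4,v_7] + [v_4,v_5],
  ∂[v_5,v_7,v_8] = [v_7,v_8] − [v_5,v_8] + [v_5,v_7].
As a 27×18 matrix over Z this has rank 18, with invariant factors (1,1,1,1,1,1,1,1,1,1,1,1,1,1,1,1,1,2).

Reading off H_k = ker ∂_k / im ∂_{k+1}:

  H_0: rank C_0 − rank ∂_1 = 9 − 8 = 1, and the invariant factors of ∂_1 are all 1, so H_0 = Z.
  H_1: rank ker ∂_1 − rank ∂_2 = (27 − 8) − 18 = 1, and ∂_2 has invariant factor 2 > 1, so H_1 = Z ⊕ Z/2Z.
  H_2: rank ker ∂_2 − rank ∂_3 = (18 − 18) − 0 = 0, and there is no ∂_3, so H_2 = 0.

H_0 = Z,  H_1 = Z ⊕ Z/2Z,  H_2 = 0.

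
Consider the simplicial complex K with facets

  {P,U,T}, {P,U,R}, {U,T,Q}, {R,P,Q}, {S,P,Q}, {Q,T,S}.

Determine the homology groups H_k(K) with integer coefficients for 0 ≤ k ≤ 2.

Order the vertices as P < Q < R < S < T < U. Listing each simplex with vertices in this order, K has dimension 2 with simplices:

  0-simplices (6): P, Q, R, S, T, U
  1-simplices (12): PQ, PR, PS, PT, PU, QR, QS, QT, QU, RU, ST, TU
  2-simplices (6): PQR, PQS, PRU, PTU, QST, QTU

giving chain groups C_0 ≅ Z^6, C_1 ≅ Z^12, C_2 ≅ Z^6.

Boundary ∂_1: C_1 → C_0 is given by ∂[p,q] = [q] − [p].
The 6×12 boundary matrix has rank 5 and Smith normal form diag(1,1,1,1,1).

∂_2: C_2 → C_1 sends each 2-simplex [p,q,r] to [q,r] − [p,r] + [p,q]. For instance
  ∂PRU = RU − PU + PR,
  ∂PQR = QR − PR + PQ.
The resulting 12×6 matrix has rank 6, and its Smith normal form has invariant factors (1,1,1,1,1,1).

Now H_k = ker ∂_k / im ∂_{k+1}, so:

  H_0: rank C_0 − rank ∂_1 = 6 − 5 = 1, and the invariant factors of ∂_1 are all 1, so H_0 ≅ Z.
  H_1: rank ker ∂_1 − rank ∂_2 = (12 − 5) − 6 = 1, and the invariant factors of ∂_2 are all 1, so H_1 ≅ Z.
  H_2: rank ker ∂_2 − rank ∂_3 = (6 − 6) − 0 = 0, and there is no ∂_3, so H_2 ≅ 0.

(K is a triangulation of the cylinder S^1 x I.)

H_0 ≅ Z,  H_1 ≅ Z,  H_2 = 0.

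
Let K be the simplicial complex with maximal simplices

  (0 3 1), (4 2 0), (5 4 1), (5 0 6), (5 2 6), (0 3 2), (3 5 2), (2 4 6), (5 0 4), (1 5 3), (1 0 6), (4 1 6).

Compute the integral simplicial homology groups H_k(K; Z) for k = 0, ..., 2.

Take the total order 0 < 1 < 2 < 3 < 4 < 5 < 6 on the vertex set. Then K (dimension 2) consists of the simplices:

  0-simplices (7): [0], [1], [2], [3], [4], [5], [6]
  1-simplices (18): [0,1], [0,2], [0,3], [0,4], [0,5], [0,6], [1,3], [1,4], [1,5], [1,6], [2,3], [2,4], [2,5], [2,6], [3,5], [4,5], [4,6], [5,6]
  2-simplices (12): [0,1,3], [0,1,6], [0,2,3], [0,2,4], [0,4,5], [0,5,6], [1,3,5], [1,4,5], [1,4,6], [2,3,5], [2,4,6], [2,5,6]

so the chain groups are C_0 ≅ Z^7, C_1 ≅ Z^18, C_2 ≅ Z^12.

The boundary map ∂_1: C_1 → C_0 sends each edge [p,q] (with p < q) to q − p.
This gives a 7×18 integer matrix of rank 6; reducing to Smith normal form yields diagonal entries (1,1,1,1,1,1).

The boundary map ∂_2: C_2 → C_1 sends each 2-simplex [p,q,r] to [q,r] − [p,r] + [p,q]. For instance
  ∂[2,4,6] = [4,6] − [2,6] + [2,4],
  ∂[0,5,6] = [5,6] − [0,6] + [0,5].
This gives a 18×12 integer matrix of rank 12; reducing to Smith normal form yields diagonal entries (1,1,1,1,1,1,1,1,1,1,1,2).

Reading off H_k = ker ∂_k / im ∂_{k+1}:

  H_0: rank C_0 − rank ∂_1 = 7 − 6 = 1, and the invariant factors of ∂_1 are all 1, so H_0 = Z.
  H_1: rank ker ∂_1 − rank ∂_2 = (18 − 6) − 12 = 0, and ∂_2 has invariant factor 2 > 1, so H_1 = Z/2.
  H_2: rank ker ∂_2 − rank ∂_3 = (12 − 12) − 0 = 0, and there is no ∂_3, so H_2 = 0.

(K is a triangulation of the real projective plane RP^2.)

H_0 = Z,  H_1 = Z/2,  H_2 = 0.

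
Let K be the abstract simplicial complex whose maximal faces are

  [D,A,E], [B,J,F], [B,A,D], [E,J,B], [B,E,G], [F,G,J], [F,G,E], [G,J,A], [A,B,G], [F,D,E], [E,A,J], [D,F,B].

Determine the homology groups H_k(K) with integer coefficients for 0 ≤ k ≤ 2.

K has 7 vertices, 18 edges, 12 triangles.
rank ∂_0 = 0, rank ∂_1 = 6 ⇒ b_0 = 7 − 0 − 6 = 1; all invariant factors of ∂_1 are 1 so no torsion. So H_0 = Z.
rank ∂_1 = 6, rank ∂_2 = 12 ⇒ b_1 = 18 − 6 − 12 = 0; ∂_2 has invariant factor(s) [2] giving torsion. So H_1 = Z/2Z.
rank ∂_2 = 12, rank ∂_3 = 0 ⇒ b_2 = 12 − 12 − 0 = 0. So H_2 = 0.

H_0 ≅ Z,  H_1 ≅ Z/2Z,  H_2 = 0.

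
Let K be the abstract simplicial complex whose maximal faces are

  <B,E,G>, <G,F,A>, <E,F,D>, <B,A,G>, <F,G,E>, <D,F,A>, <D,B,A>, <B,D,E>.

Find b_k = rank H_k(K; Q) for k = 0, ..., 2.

Order the vertices as A < B < D < E < F < G. Listing each simplex with vertices in this order, K has dimension 2 with simplices:

  0-simplices (6): A, B, D, E, F, G
  1-simplices (12): AB, AD, AF, AG, BD, BE, BG, DE, DF, EF, EG, FG
  2-simplices (8): ABD, ABG, ADF, AFG, BDE, BEG, DEF, EFG

so the chain groups are C_0 ≅ Z^6, C_1 ≅ Z^12, C_2 ≅ Z^8.

The boundary map ∂_1: C_1 → C_0 maps an edge to its endpoints' difference, ∂[p,q] = q − p. For instance
  ∂DE = E − D.
As a 6×12 matrix over Z this has rank 5, with invariant factors (1,1,1,1,1).

∂_2: C_2 → C_1 acts by ∂[p,q,r] = [q,r] − [p,r] + [p,q]. For instance
  ∂DEF = EF − DF + DE,
  ∂EFG = FG − EG + EF.
The 12×8 boundary matrix has rank 7 and Smith normal form diag(1,1,1,1,1,1,1).

Reading off H_k = ker ∂_k / im ∂_{k+1}:

  H_0: rank C_0 − rank ∂_1 = 6 − 5 = 1, and the invariant factors of ∂_1 are all 1, so H_0 ≅ Z.
  H_1: rank ker ∂_1 − rank ∂_2 = (12 − 5) − 7 = 0, and the invariant factors of ∂_2 are all 1, so H_1 ≅ 0.
  H_2: rank ker ∂_2 − rank ∂_3 = (8 − 7) − 0 = 1, and there is no ∂_3, so H_2 ≅ Z.

As a check, the Euler characteristic is 6 − 12 + 8 = 2, which agrees with 1 − 0 + 1 = 2.
(K is a triangulation of the 2-sphere S^2.)

Hence the Betti numbers are b_0 = 1, b_1 = 0, b_2 = 1.

b_0 = 1, b_1 = 0, b_2 = 1.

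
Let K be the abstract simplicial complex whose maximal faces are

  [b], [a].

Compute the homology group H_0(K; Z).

H_0 ≅ Z^2.

We work with the vertex ordering a < b. The simplices of K, each written with vertices in increasing order, are:

  0-simplices (2): a, b

giving chain groups C_0 ≅ Z^2.

From H_k ≅ ker(∂_k) / im(∂_{k+1}) we obtain:

  H_0: rank C_0 − rank ∂_1 = 2 − 0 = 2, and there is no ∂_1, so H_0 = Z^2.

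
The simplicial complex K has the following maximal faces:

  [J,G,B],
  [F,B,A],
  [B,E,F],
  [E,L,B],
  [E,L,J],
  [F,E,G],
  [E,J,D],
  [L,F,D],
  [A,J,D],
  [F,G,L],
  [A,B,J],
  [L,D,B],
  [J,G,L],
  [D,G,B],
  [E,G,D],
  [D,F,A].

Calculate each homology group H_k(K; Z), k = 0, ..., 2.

Fix the vertex order A < B < D < E < F < G < J < L and write every simplex with vertices in increasing order. Then dim K = 2 and the simplices of K are:

  0-simplices (8): A, B, D, E, F, G, J, L
  1-simplices (24): AB, AD, AF, AJ, BD, BE, BF, BG, BJ, BL, DE, DF, DG, DJ, DL, EF, EG, EJ, EL, FG, FL, GJ, GL, JL
  2-simplices (16): ABF, ABJ, ADF, ADJ, BDG, BDL, BEF, BEL, BGJ, DEG, DEJ, DFL, EFG, EJL, FGL, GJL

giving chain groups C_0 ≅ Z^8, C_1 ≅ Z^24, C_2 ≅ Z^16.

The boundary map ∂_1: C_1 → C_0 sends each edge [p,q] (with p < q) to q − p.
The resulting 8×24 matrix has rank 7, and its Smith normal form has invariant factors (1,1,1,1,1,1,1).

Boundary ∂_2: C_2 → C_1 maps a triangle to the signed sum of its edges. For instance
  ∂ABF = BF − AF + AB,
  ∂BGJ = GJ − BJ + BG.
As a 24×16 matrix over Z this has rank 15, with invariant factors (1,1,1,1,1,1,1,1,1,1,1,1,1,1,1).

Computing H_k = (kernel of ∂_k) / (image of ∂_{k+1}):

  H_0: rank C_0 − rank ∂_1 = 8 − 7 = 1, and the invariant factors of ∂_1 are all 1, so H_0 ≅ Z.
  H_1: rank ker ∂_1 − rank ∂_2 = (24 − 7) − 15 = 2, and the invariant factors of ∂_2 are all 1, so H_1 ≅ Z^2.
  H_2: rank ker ∂_2 − rank ∂_3 = (16 − 15) − 0 = 1, and there is no ∂_3, so H_2 ≅ Z.

H_0 ≅ Z,  H_1 ≅ Z^2,  H_2 ≅ Z.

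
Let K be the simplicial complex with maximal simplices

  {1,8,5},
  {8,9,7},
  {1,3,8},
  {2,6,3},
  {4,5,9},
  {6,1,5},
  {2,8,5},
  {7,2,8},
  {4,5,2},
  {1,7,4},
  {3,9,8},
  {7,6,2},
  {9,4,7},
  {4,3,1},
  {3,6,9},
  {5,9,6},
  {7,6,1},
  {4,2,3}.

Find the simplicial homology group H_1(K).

We work with the vertex ordering 1 < 2 < 3 < 4 < 5 < 6 < 7 < 8 < 9. The simplices of K, each written with vertices in increasing order, are:

  0-simplices (9): [1], [2], [3], [4], [5], [6], [7], [8], [9]
  1-simplices (27): (27 of them)
  2-simplices (18): [1,3,4], [1,3,8], [1,4,7], [1,5,6], [1,5,8], [1,6,7], [2,3,4], [2,3,6], [2,4,5], [2,5,8], [2,6,7], [2,7,8], [3,6,9], [3,8,9], [4,5,9], [4,7,9], [5,6,9], [7,8,9]

Hence C_0 ≅ Z^9, C_1 ≅ Z^27, C_2 ≅ Z^18.

Boundary ∂_1: C_1 → C_0 maps an edge to its endpoints' difference, ∂[p,q] = q − p. For instance
  ∂[2,4] = [4] − [2].
The 9×27 boundary matrix has rank 8 and Smith normal form diag(1,1,1,1,1,1,1,1).

The boundary map ∂_2: C_2 → C_1 maps a triangle to the signed sum of its edges. For instance
  ∂[2,6,7] = [6,7] − [2,7] + [2,6],
  ∂[1,3,8] = [3,8] − [1,8] + [1,3].
This gives a 27×18 integer matrix of rank 17; reducing to Smith normal form yields diagonal entries (1,1,1,1,1,1,1,1,1,1,1,1,1,1,1,1,1).

From H_k ≅ ker(∂_k) / im(∂_{k+1}) we obtain:

  H_1: rank ker ∂_1 − rank ∂_2 = (27 − 8) − 17 = 2, and the invariant factors of ∂_2 are all 1, so H_1 ≅ Z^2.

H_1 ≅ Z^2.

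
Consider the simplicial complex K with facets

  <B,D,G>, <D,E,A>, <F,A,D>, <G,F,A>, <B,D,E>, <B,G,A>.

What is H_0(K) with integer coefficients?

H_0 ≅ Z.

We work with the vertex ordering A < B < D < E < F < G. The simplices of K, each written with vertices in increasing order, are:

  0-simplices (6): A, B, D, E, F, G
  1-simplices (12): AB, AD, AE, AF, AG, BD, BE, BG, DE, DF, DG, FG
  2-simplices (6): ABG, ADE, ADF, AFG, BDE, BDG

giving chain groups C_0 ≅ Z^6, C_1 ≅ Z^12, C_2 ≅ Z^6.

The boundary map ∂_1: C_1 → C_0 is given by ∂[p,q] = [q] − [p].
The resulting 6×12 matrix has rank 5, and its Smith normal form has invariant factors (1,1,1,1,1).

∂_2: C_2 → C_1 maps a triangle to the signed sum of its edges. For instance
  ∂ADE = DE − AE + AD,
  ∂ADF = DF − AF + AD.
The 12×6 boundary matrix has rank 6 and Smith normal form diag(1,1,1,1,1,1).

Reading off H_k = ker ∂_k / im ∂_{k+1}:

  H_0: rank C_0 − rank ∂_1 = 6 − 5 = 1, and the invariant factors of ∂_1 are all 1, so H_0 = Z.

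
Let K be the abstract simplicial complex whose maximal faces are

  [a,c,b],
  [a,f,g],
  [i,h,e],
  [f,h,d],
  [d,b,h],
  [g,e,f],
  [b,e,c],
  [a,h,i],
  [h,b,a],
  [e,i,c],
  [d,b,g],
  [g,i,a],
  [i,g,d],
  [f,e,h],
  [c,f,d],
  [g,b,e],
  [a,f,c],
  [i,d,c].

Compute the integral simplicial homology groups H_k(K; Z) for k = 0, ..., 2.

H_0 ≅ Z,  H_1 ≅ Z^2,  H_2 ≅ Z.

K has 9 vertices, 27 edges, 18 triangles.
rank ∂_0 = 0, rank ∂_1 = 8 ⇒ b_0 = 9 − 0 − 8 = 1; all invariant factors of ∂_1 are 1 so no torsion. So H_0 ≅ Z.
rank ∂_1 = 8, rank ∂_2 = 17 ⇒ b_1 = 27 − 8 − 17 = 2; all invariant factors of ∂_2 are 1 so no torsion. So H_1 ≅ Z^2.
rank ∂_2 = 17, rank ∂_3 = 0 ⇒ b_2 = 18 − 17 − 0 = 1. So H_2 ≅ Z.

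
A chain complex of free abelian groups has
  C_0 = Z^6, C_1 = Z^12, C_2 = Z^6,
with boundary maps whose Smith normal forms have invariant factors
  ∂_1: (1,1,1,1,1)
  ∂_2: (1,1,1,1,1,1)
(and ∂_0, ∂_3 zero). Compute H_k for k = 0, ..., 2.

H_0 = Z,  H_1 = Z,  H_2 = 0.

H_0: b_0 = 6 − 0 − 5 = 1; torsion from ∂_1 factors > 1: none. So H_0 = Z.
H_1: b_1 = 12 − 5 − 6 = 1; torsion from ∂_2 factors > 1: none. So H_1 = Z.
H_2: b_2 = 6 − 6 − 0 = 0; torsion from ∂_3 factors > 1: none. So H_2 = 0.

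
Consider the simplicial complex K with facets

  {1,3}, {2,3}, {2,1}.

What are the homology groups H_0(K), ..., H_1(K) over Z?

Fix the vertex order 1 < 2 < 3 and write every simplex with vertices in increasing order. Then dim K = 1 and the simplices of K are:

  0-simplices (3): [1], [2], [3]
  1-simplices (3): [1,2], [1,3], [2,3]

so the chain groups are C_0 ≅ Z^3, C_1 ≅ Z^3.

Boundary ∂_1: C_1 → C_0 sends each edge [p,q] (with p < q) to q − p. For instance
  ∂[1,2] = [2] − [1].
This gives a 3×3 integer matrix of rank 2; reducing to Smith normal form yields diagonal entries (1,1).

Computing H_k = (kernel of ∂_k) / (image of ∂_{k+1}):

  H_0: rank C_0 − rank ∂_1 = 3 − 2 = 1, and the invariant factors of ∂_1 are all 1, so H_0 = Z.
  H_1: rank ker ∂_1 − rank ∂_2 = (3 − 2) − 0 = 1, and there is no ∂_2, so H_1 = Z.

H_0 = Z,  H_1 = Z.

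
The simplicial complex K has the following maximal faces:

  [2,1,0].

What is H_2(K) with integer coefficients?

H_2 = 0.

Take the total order 0 < 1 < 2 on the vertex set. Then K (dimension 2) consists of the simplices:

  0-simplices (3): [0], [1], [2]
  1-simplices (3): [0,1], [0,2], [1,2]
  2-simplices (1): [0,1,2]

Hence C_0 ≅ Z^3, C_1 ≅ Z^3, C_2 ≅ Z^1.

Boundary ∂_1: C_1 → C_0 sends each edge [p,q] (with p < q) to q − p. For instance
  ∂[1,2] = [2] − [1].
This gives a 3×3 integer matrix of rank 2; reducing to Smith normal form yields diagonal entries (1,1).

The boundary map ∂_2: C_2 → C_1 sends each 2-simplex [p,q,r] to [q,r] − [p,r] + [p,q]. For instance
  ∂[0,1,2] = [1,2] − [0,2] + [0,1].
The 3×1 boundary matrix has rank 1 and Smith normal form diag(1).

Computing H_k = (kernel of ∂_k) / (image of ∂_{k+1}):

  H_2: rank ker ∂_2 − rank ∂_3 = (1 − 1) − 0 = 0, and there is no ∂_3, so H_2 ≅ 0.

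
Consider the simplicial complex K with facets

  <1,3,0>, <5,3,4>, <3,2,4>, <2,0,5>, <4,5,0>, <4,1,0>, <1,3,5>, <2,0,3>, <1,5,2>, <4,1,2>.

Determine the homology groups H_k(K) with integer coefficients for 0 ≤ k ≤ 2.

H_0 ≅ Z,  H_1 ≅ Z/2Z,  H_2 = 0.

Take the total order 0 < 1 < 2 < 3 < 4 < 5 on the vertex set. Then K (dimension 2) consists of the simplices:

  0-simplices (6): [0], [1], [2], [3], [4], [5]
  1-simplices (15): [0,1], [0,2], [0,3], [0,4], [0,5], [1,2], [1,3], [1,4], [1,5], [2,3], [2,4], [2,5], [3,4], [3,5], [4,5]
  2-simplices (10): [0,1,3], [0,1,4], [0,2,3], [0,2,5], [0,4,5], [1,2,4], [1,2,5], [1,3,5], [2,3,4], [3,4,5]

Hence C_0 ≅ Z^6, C_1 ≅ Z^15, C_2 ≅ Z^10.

Boundary ∂_1: C_1 → C_0 is given by ∂[p,q] = [q] − [p].
The resulting 6×15 matrix has rank 5, and its Smith normal form has invariant factors (1,1,1,1,1).

Boundary ∂_2: C_2 → C_1 acts by ∂[p,q,r] = [q,r] − [p,r] + [p,q]. For instance
  ∂[0,1,4] = [1,4] − [0,4] + [0,1],
  ∂[3,4,5] = [4,5] − [3,5] + [3,4].
The 15×10 boundary matrix has rank 10 and Smith normal form diag(1,1,1,1,1,1,1,1,1,2).

Reading off H_k = ker ∂_k / im ∂_{k+1}:

  H_0: rank C_0 − rank ∂_1 = 6 − 5 = 1, and the invariant factors of ∂_1 are all 1, so H_0 ≅ Z.
  H_1: rank ker ∂_1 − rank ∂_2 = (15 − 5) − 10 = 0, and ∂_2 has invariant factor 2 > 1, so H_1 ≅ Z/2Z.
  H_2: rank ker ∂_2 − rank ∂_3 = (10 − 10) − 0 = 0, and there is no ∂_3, so H_2 ≅ 0.

(K is a triangulation of the real projective plane RP^2.)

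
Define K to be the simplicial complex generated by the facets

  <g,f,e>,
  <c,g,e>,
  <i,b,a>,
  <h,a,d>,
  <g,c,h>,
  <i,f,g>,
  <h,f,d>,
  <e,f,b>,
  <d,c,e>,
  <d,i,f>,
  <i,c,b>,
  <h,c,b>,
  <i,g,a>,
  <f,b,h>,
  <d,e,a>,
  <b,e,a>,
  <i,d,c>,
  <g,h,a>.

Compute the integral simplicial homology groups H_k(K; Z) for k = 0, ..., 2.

H_0 ≅ Z,  H_1 ≅ Z^2,  H_2 ≅ Z.

We work with the vertex ordering a < b < c < d < e < f < g < h < i. The simplices of K, each written with vertices in increasing order, are:

  0-simplices (9): a, b, c, d, e, f, g, h, i
  1-simplices (27): ab, ad, ae, ag, ah, ai, bc, be, bf, bh, bi, cd, ce, cg, ch, ci, de, df, dh, di, ef, eg, fg, fh, fi, gh, gi
  2-simplices (18): abe, abi, ade, adh, agh, agi, bch, bci, bef, bfh, cde, cdi, ceg, cgh, dfh, dfi, efg, fgi

Hence C_0 ≅ Z^9, C_1 ≅ Z^27, C_2 ≅ Z^18.

Boundary ∂_1: C_1 → C_0 maps an edge to its endpoints' difference, ∂[p,q] = q − p. For instance
  ∂gi = i − g.
This gives a 9×27 integer matrix of rank 8; reducing to Smith normal form yields diagonal entries (1,1,1,1,1,1,1,1).

The boundary map ∂_2: C_2 → C_1 sends each 2-simplex [p,q,r] to [q,r] − [p,r] + [p,q]. For instance
  ∂adh = dh − ah + ad,
  ∂dfi = fi − di + df.
As a 27×18 matrix over Z this has rank 17, with invariant factors (1,1,1,1,1,1,1,1,1,1,1,1,1,1,1,1,1).

From H_k ≅ ker(∂_k) / im(∂_{k+1}) we obtain:

  H_0: rank C_0 − rank ∂_1 = 9 − 8 = 1, and the invariant factors of ∂_1 are all 1, so H_0 ≅ Z.
  H_1: rank ker ∂_1 − rank ∂_2 = (27 − 8) − 17 = 2, and the invariant factors of ∂_2 are all 1, so H_1 ≅ Z^2.
  H_2: rank ker ∂_2 − rank ∂_3 = (18 − 17) − 0 = 1, and there is no ∂_3, so H_2 ≅ Z.

(K is a triangulation of the torus T^2.)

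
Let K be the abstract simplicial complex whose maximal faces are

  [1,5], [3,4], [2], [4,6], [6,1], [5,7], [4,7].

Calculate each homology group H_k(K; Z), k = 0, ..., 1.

K has 7 vertices, 6 edges.
rank ∂_0 = 0, rank ∂_1 = 5 ⇒ b_0 = 7 − 0 − 5 = 2; all invariant factors of ∂_1 are 1 so no torsion. So H_0 ≅ Z^2.
rank ∂_1 = 5, rank ∂_2 = 0 ⇒ b_1 = 6 − 5 − 0 = 1. So H_1 ≅ Z.

H_0 = Z^2,  H_1 = Z.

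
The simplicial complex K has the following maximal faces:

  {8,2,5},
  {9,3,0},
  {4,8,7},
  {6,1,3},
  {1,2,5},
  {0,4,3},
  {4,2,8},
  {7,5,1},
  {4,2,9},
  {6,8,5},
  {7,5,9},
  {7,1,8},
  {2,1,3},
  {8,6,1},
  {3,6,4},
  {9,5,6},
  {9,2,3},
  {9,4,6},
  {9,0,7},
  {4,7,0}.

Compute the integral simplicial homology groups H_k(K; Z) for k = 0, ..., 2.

H_0 ≅ Z,  H_1 ≅ Z ⊕ Z/2Z,  H_2 = 0.

K has 10 vertices, 30 edges, 20 triangles.
rank ∂_0 = 0, rank ∂_1 = 9 ⇒ b_0 = 10 − 0 − 9 = 1; all invariant factors of ∂_1 are 1 so no torsion. So H_0 = Z.
rank ∂_1 = 9, rank ∂_2 = 20 ⇒ b_1 = 30 − 9 − 20 = 1; ∂_2 has invariant factor(s) [2] giving torsion. So H_1 = Z ⊕ Z/2Z.
rank ∂_2 = 20, rank ∂_3 = 0 ⇒ b_2 = 20 − 20 − 0 = 0. So H_2 = 0.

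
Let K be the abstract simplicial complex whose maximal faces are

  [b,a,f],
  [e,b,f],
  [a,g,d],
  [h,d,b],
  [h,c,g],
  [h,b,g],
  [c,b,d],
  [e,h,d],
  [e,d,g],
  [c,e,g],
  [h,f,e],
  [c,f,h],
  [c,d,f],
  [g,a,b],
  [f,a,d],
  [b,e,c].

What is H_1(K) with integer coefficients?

H_1 ≅ Z^2.

Order the vertices as a < b < c < d < e < f < g < h. Listing each simplex with vertices in this order, K has dimension 2 with simplices:

  0-simplices (8): a, b, c, d, e, f, g, h
  1-simplices (24): ab, ad, af, ag, bc, bd, be, bf, bg, bh, cd, ce, cf, cg, ch, de, df, dg, dh, ef, eg, eh, fh, gh
  2-simplices (16): abf, abg, adf, adg, bcd, bce, bdh, bef, bgh, cdf, ceg, cfh, cgh, deg, deh, efh

giving chain groups C_0 ≅ Z^8, C_1 ≅ Z^24, C_2 ≅ Z^16.

The boundary map ∂_1: C_1 → C_0 is given by ∂[p,q] = [q] − [p].
As a 8×24 matrix over Z this has rank 7, with invariant factors (1,1,1,1,1,1,1).

∂_2: C_2 → C_1 acts by ∂[p,q,r] = [q,r] − [p,r] + [p,q]. For instance
  ∂bdh = dh − bh + bd,
  ∂bgh = gh − bh + bg.
As a 24×16 matrix over Z this has rank 15, with invariant factors (1,1,1,1,1,1,1,1,1,1,1,1,1,1,1).

Reading off H_k = ker ∂_k / im ∂_{k+1}:

  H_1: rank ker ∂_1 − rank ∂_2 = (24 − 7) − 15 = 2, and the invariant factors of ∂_2 are all 1, so H_1 ≅ Z^2.

(K is a triangulation of the torus T^2.)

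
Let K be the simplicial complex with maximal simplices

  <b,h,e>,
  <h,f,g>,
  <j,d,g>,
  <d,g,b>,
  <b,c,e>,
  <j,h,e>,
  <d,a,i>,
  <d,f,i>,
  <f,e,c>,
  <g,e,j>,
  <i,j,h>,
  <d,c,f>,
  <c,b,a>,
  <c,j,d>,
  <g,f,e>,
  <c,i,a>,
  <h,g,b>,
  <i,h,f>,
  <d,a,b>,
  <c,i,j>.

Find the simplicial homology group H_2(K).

H_2 ≅ 0.

We work with the vertex ordering a < b < c < d < e < f < g < h < i < j. The simplices of K, each written with vertices in increasing order, are:

  0-simplices (10): a, b, c, d, e, f, g, h, i, j
  1-simplices (30): ab, ac, ad, ai, bc, bd, be, bg, bh, cd, ce, cf, ci, cj, df, dg, di, dj, ef, eg, eh, ej, fg, fh, fi, gh, gj, hi, hj, ij
  2-simplices (20): abc, abd, aci, adi, bce, bdg, beh, bgh, cdf, cdj, cef, cij, dfi, dgj, efg, egj, ehj, fgh, fhi, hij

so the chain groups are C_0 ≅ Z^10, C_1 ≅ Z^30, C_2 ≅ Z^20.

∂_1: C_1 → C_0 sends each edge [p,q] (with p < q) to q − p. For instance
  ∂bg = g − b.
As a 10×30 matrix over Z this has rank 9, with invariant factors (1,1,1,1,1,1,1,1,1).

Boundary ∂_2: C_2 → C_1 acts by ∂[p,q,r] = [q,r] − [p,r] + [p,q]. For instance
  ∂cef = ef − cf + ce,
  ∂ehj = hj − ej + eh.
The 30×20 boundary matrix has rank 20 and Smith normal form diag(1,1,1,1,1,1,1,1,1,1,1,1,1,1,1,1,1,1,1,2).

From H_k ≅ ker(∂_k) / im(∂_{k+1}) we obtain:

  H_2: rank ker ∂_2 − rank ∂_3 = (20 − 20) − 0 = 0, and there is no ∂_3, so H_2 = 0.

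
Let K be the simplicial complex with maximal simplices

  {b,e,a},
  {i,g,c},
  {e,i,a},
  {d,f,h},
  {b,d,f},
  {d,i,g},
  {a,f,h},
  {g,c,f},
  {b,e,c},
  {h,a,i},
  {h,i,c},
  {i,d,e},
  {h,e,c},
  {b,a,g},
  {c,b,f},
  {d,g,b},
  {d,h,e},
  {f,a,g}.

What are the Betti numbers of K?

Fix the vertex order a < b < c < d < e < f < g < h < i and write every simplex with vertices in increasing order. Then dim K = 2 and the simplices of K are:

  0-simplices (9): a, b, c, d, e, f, g, h, i
  1-simplices (27): ab, ae, af, ag, ah, ai, bc, bd, be, bf, bg, ce, cf, cg, ch, ci, de, df, dg, dh, di, eh, ei, fg, fh, gi, hi
  2-simplices (18): abe, abg, aei, afg, afh, ahi, bce, bcf, bdf, bdg, ceh, cfg, cgi, chi, deh, dei, dfh, dgi

so the chain groups are C_0 ≅ Z^9, C_1 ≅ Z^27, C_2 ≅ Z^18.

Boundary ∂_1: C_1 → C_0 maps an edge to its endpoints' difference, ∂[p,q] = q − p.
As a 9×27 matrix over Z this has rank 8, with invariant factors (1,1,1,1,1,1,1,1).

∂_2: C_2 → C_1 acts by ∂[p,q,r] = [q,r] − [p,r] + [p,q]. For instance
  ∂bdf = df − bf + bd,
  ∂cgi = gi − ci + cg.
The 27×18 boundary matrix has rank 18 and Smith normal form diag(1,1,1,1,1,1,1,1,1,1,1,1,1,1,1,1,1,2).

From H_k ≅ ker(∂_k) / im(∂_{k+1}) we obtain:

  H_0: rank C_0 − rank ∂_1 = 9 − 8 = 1, and the invariant factors of ∂_1 are all 1, so H_0 = Z.
  H_1: rank ker ∂_1 − rank ∂_2 = (27 − 8) − 18 = 1, and ∂_2 has invariant factor 2 > 1, so H_1 = Z ⊕ Z/2.
  H_2: rank ker ∂_2 − rank ∂_3 = (18 − 18) − 0 = 0, and there is no ∂_3, so H_2 = 0.

Hence the Betti numbers are b_0 = 1, b_1 = 1, b_2 = 0.

b_0 = 1, b_1 = 1, b_2 = 0.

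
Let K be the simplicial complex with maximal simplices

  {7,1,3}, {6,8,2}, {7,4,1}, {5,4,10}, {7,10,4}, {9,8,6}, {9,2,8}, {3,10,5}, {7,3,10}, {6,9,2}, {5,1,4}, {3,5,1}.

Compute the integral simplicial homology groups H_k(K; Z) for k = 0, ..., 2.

H_0 ≅ Z^2,  H_1 = 0,  H_2 ≅ Z^2.

We work with the vertex ordering 1 < 2 < 3 < 4 < 5 < 6 < 7 < 8 < 9 < 10. The simplices of K, each written with vertices in increasing order, are:

  0-simplices (10): [1], [2], [3], [4], [5], [6], [7], [8], [9], [10]
  1-simplices (18): [1,3], [1,4], [1,5], [1,7], [2,6], [2,8], [2,9], [3,5], [3,7], [3,10], [4,5], [4,7], [4,10], [5,10], [6,8], [6,9], [7,10], [8,9]
  2-simplices (12): [1,3,5], [1,3,7], [1,4,5], [1,4,7], [2,6,8], [2,6,9], [2,8,9], [3,5,10], [3,7,10], [4,5,10], [4,7,10], [6,8,9]

giving chain groups C_0 ≅ Z^10, C_1 ≅ Z^18, C_2 ≅ Z^12.

The boundary map ∂_1: C_1 → C_0 maps an edge to its endpoints' difference, ∂[p,q] = q − p. For instance
  ∂[1,3] = [3] − [1].
The resulting 10×18 matrix has rank 8, and its Smith normal form has invariant factors (1,1,1,1,1,1,1,1).

Boundary ∂_2: C_2 → C_1 maps a triangle to the signed sum of its edges. For instance
  ∂[3,5,10] = [5,10] − [3,10] + [3,5],
  ∂[4,5,10] = [5,10] − [4,10] + [4,5].
This gives a 18×12 integer matrix of rank 10; reducing to Smith normal form yields diagonal entries (1,1,1,1,1,1,1,1,1,1).

Computing H_k = (kernel of ∂_k) / (image of ∂_{k+1}):

  H_0: rank C_0 − rank ∂_1 = 10 − 8 = 2, and the invariant factors of ∂_1 are all 1, so H_0 = Z^2.
  H_1: rank ker ∂_1 − rank ∂_2 = (18 − 8) − 10 = 0, and the invariant factors of ∂_2 are all 1, so H_1 = 0.
  H_2: rank ker ∂_2 − rank ∂_3 = (12 − 10) − 0 = 2, and there is no ∂_3, so H_2 = Z^2.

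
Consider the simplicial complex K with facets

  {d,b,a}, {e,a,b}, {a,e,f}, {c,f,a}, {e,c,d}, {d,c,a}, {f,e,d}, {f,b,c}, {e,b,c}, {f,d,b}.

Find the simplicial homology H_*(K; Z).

Order the vertices as a < b < c < d < e < f. Listing each simplex with vertices in this order, K has dimension 2 with simplices:

  0-simplices (6): a, b, c, d, e, f
  1-simplices (15): ab, ac, ad, ae, af, bc, bd, be, bf, cd, ce, cf, de, df, ef
  2-simplices (10): abd, abe, acd, acf, aef, bce, bcf, bdf, cde, def

so the chain groups are C_0 ≅ Z^6, C_1 ≅ Z^15, C_2 ≅ Z^10.

∂_1: C_1 → C_0 sends each edge [p,q] (with p < q) to q − p.
The resulting 6×15 matrix has rank 5, and its Smith normal form has invariant factors (1,1,1,1,1).

Boundary ∂_2: C_2 → C_1 sends each 2-simplex [p,q,r] to [q,r] − [p,r] + [p,q]. For instance
  ∂abe = be − ae + ab,
  ∂aef = ef − af + ae.
The resulting 15×10 matrix has rank 10, and its Smith normal form has invariant factors (1,1,1,1,1,1,1,1,1,2).

Reading off H_k = ker ∂_k / im ∂_{k+1}:

  H_0: rank C_0 − rank ∂_1 = 6 − 5 = 1, and the invariant factors of ∂_1 are all 1, so H_0 ≅ Z.
  H_1: rank ker ∂_1 − rank ∂_2 = (15 − 5) − 10 = 0, and ∂_2 has invariant factor 2 > 1, so H_1 ≅ Z/2.
  H_2: rank ker ∂_2 − rank ∂_3 = (10 − 10) − 0 = 0, and there is no ∂_3, so H_2 ≅ 0.

As a check, the Euler characteristic is 6 − 15 + 10 = 1, which agrees with 1 − 0 + 0 = 1.

H_0 ≅ Z,  H_1 ≅ Z/2,  H_2 = 0.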